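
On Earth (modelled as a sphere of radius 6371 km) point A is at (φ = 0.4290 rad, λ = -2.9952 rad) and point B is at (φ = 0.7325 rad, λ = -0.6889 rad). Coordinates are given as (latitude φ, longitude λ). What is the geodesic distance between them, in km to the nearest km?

11131 km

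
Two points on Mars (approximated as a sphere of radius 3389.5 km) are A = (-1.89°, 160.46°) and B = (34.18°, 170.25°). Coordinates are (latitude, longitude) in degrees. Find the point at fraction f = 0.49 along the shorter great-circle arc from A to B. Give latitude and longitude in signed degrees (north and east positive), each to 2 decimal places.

The central angle between A and B is δ = 0.6497 rad.
With f = 0.49, the slerp weights are sin((1−f)δ)/sin δ = 0.5378 and sin(fδ)/sin δ = 0.5174.
Weighted sum of the unit vectors: (0.5378)·(-0.9419,0.3343,-0.0330) + (0.5174)·(-0.8153,0.1401,0.5618) = (-0.9284, 0.2523, 0.2729).
Converting back: φ = atan2(z, √(x²+y²)) = 15.84°, λ = atan2(y, x) = 164.80°.

15.84°, 164.80°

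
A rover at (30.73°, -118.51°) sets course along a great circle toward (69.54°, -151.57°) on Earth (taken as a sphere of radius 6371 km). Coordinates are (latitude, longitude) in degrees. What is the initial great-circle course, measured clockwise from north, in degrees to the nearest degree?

344°

With φ₁ = 0.5363, φ₂ = 1.2137, Δλ = -0.5770 rad, the forward-azimuth formula gives
θ = atan2( sin Δλ cos φ₂ , cos φ₁ sin φ₂ − sin φ₁ cos φ₂ cos Δλ ) = atan2(-0.1907, 0.6557) = -16.22°.
Adding 360° brings this into [0°, 360°): 344°.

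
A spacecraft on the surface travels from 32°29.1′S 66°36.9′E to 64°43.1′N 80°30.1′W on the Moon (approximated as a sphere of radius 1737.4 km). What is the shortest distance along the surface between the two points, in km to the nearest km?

With latitudes φ₁ = -32.485°, φ₂ = 64.718° and longitude difference Δλ = -147.117°:
cos c = sin φ₁ sin φ₂ + cos φ₁ cos φ₂ cos Δλ = (-0.5371)(0.9042) + (0.8435)(0.4271)(-0.8398) = -0.78816,
so c = arccos(-0.78816) = 2.47862 rad.
Distance = R·c = 1737.4 × 2.4786 ≈ 4306 km.

4306 km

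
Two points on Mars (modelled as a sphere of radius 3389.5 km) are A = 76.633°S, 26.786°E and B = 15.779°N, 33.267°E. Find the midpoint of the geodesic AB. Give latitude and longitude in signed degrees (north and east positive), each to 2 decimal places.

-30.45°, 32.01°

Central angle δ = 1.6143 rad. Interpolating on the sphere with fraction f = 0.5:
P = [sin((1−f)δ)·A + sin(fδ)·B] / sin δ = 0.7230·A + 0.7230·B in Cartesian coordinates,
giving P = (0.7310, 0.4570, -0.5068), i.e. latitude -30.45°, longitude 32.01°.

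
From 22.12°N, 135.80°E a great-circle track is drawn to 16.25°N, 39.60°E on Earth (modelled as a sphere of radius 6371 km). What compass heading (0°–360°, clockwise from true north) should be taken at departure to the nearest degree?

287°

Δλ = -96.200° = -1.6790 rad.
y = sin Δλ · cos φ₂ = (-0.9942)(0.9600) = -0.9544
x = cos φ₁ sin φ₂ − sin φ₁ cos φ₂ cos Δλ = (0.9264)(0.2798) − (0.3765)(0.9600)(-0.1080) = 0.2983
θ = atan2(y, x) = -72.65°; adding 360° gives 287°.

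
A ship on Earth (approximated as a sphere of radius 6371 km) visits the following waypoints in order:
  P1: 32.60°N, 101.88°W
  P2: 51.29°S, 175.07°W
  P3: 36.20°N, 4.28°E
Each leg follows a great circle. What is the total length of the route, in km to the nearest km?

30073 km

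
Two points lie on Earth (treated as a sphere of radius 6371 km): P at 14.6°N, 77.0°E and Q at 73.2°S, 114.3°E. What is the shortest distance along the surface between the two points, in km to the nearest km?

10127 km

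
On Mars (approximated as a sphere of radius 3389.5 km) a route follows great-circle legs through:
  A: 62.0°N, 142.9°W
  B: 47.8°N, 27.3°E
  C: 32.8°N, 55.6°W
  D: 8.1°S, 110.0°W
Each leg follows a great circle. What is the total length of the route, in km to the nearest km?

11697 km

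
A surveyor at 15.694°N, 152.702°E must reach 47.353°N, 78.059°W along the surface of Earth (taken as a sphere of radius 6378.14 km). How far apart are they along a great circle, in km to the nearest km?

11392 km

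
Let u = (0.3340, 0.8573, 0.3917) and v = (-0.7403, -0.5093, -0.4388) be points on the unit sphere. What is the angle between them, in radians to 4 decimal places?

2.5979 rad

u·v = -0.8558; |u| = 1.0000, |v| = 1.0000.
cos θ = (u·v)/(|u||v|) = -0.8558, so θ = 2.5979 rad.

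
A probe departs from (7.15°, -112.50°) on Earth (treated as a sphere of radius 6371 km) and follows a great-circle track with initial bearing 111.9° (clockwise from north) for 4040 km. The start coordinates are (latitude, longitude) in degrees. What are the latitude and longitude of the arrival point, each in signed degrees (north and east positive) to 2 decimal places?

-6.83°, -78.88°

Angular distance δ = d/R = 4040/6371 = 0.63412 rad; initial bearing θ = 1.9530 rad.
sin φ₂ = sin φ₁ cos δ + cos φ₁ sin δ cos θ = (0.1245)(0.8056) + (0.9922)(0.5925)(-0.3730) = -0.1190, so φ₂ = -6.83°.
Δλ = atan2(sin θ sin δ cos φ₁, cos δ − sin φ₁ sin φ₂) = atan2(0.5454, 0.8204) = 33.618°.
λ₂ = -112.500° + 33.618° = -78.88°.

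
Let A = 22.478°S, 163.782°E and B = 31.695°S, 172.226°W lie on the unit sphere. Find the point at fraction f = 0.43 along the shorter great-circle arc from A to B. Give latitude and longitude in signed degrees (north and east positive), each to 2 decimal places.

-26.94°, 173.61°

Central angle δ = 0.4048 rad. Interpolating on the sphere with fraction f = 0.43:
P = [sin((1−f)δ)·A + sin(fδ)·B] / sin δ = 0.5807·A + 0.4397·B in Cartesian coordinates,
giving P = (-0.8859, 0.0992, -0.4531), i.e. latitude -26.94°, longitude 173.61°.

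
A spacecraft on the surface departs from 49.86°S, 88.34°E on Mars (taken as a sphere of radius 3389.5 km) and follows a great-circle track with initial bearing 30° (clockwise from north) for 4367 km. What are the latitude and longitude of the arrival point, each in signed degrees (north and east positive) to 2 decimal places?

18.85°, 118.83°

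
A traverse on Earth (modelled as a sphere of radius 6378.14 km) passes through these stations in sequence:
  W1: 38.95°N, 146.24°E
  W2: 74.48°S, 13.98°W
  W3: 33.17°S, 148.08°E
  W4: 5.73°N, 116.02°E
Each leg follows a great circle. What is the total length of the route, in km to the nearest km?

Leg W1→W2: central angle 2.5007 rad, distance 15949.5 km.
Leg W2→W3: central angle 1.2513 rad, distance 7980.9 km.
Leg W3→W4: central angle 0.8616 rad, distance 5495.4 km.
Total: 15949.5 + 7980.9 + 5495.4 ≈ 29426 km.

29426 km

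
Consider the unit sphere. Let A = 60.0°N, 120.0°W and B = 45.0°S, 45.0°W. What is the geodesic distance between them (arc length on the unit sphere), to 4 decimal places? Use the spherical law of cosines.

2.1187

Let φ₁ = 1.0472 rad, φ₂ = -0.7854 rad, and Δλ = 1.3090 rad.
cos c = sin φ₁ sin φ₂ + cos φ₁ cos φ₂ cos Δλ = (0.8660)(-0.7071) + (0.5000)(0.7071)(0.2588) = -0.52087,
so c = arccos(-0.52087) = 2.11866 rad.
On the unit sphere the arc length equals the central angle: 2.1187.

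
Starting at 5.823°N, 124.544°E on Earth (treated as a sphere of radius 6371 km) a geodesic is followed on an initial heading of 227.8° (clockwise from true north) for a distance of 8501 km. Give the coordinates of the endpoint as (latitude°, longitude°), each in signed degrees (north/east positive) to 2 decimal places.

-38.75°, 57.11°

Angular distance δ = d/R = 8501/6371 = 1.33433 rad; initial bearing θ = 3.9759 rad.
sin φ₂ = sin φ₁ cos δ + cos φ₁ sin δ cos θ = (0.1015)(0.2343) + (0.9948)(0.9722)(-0.6717) = -0.6259, so φ₂ = -38.75°.
Δλ = atan2(sin θ sin δ cos φ₁, cos δ − sin φ₁ sin φ₂) = atan2(-0.7165, 0.2978) = -67.432°.
λ₂ = 124.544° − 67.432° = 57.11°.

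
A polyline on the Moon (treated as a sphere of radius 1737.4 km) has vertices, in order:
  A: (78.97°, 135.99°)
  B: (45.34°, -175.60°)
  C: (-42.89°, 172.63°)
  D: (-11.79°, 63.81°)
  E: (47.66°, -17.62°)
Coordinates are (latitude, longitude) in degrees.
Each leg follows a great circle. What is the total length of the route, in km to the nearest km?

9559 km

Leg A→B: central angle 0.6642 rad, distance 1154.0 km.
Leg B→C: central angle 1.5507 rad, distance 2694.2 km.
Leg C→D: central angle 1.6632 rad, distance 2889.7 km.
Leg D→E: central angle 1.6236 rad, distance 2820.8 km.
Total: 1154.0 + 2694.2 + 2889.7 + 2820.8 ≈ 9559 km.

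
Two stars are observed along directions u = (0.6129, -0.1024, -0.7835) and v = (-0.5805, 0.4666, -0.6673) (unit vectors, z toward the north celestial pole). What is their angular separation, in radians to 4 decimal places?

u·v = 0.1193; |u| = 1.0000, |v| = 1.0000.
cos θ = (u·v)/(|u||v|) = 0.1193, so θ = 1.4512 rad.

1.4512 rad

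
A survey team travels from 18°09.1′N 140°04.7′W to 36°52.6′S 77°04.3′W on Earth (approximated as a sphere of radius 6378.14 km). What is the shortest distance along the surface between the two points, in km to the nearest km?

In radians: φ₁ = 0.3168, φ₂ = -0.6436, Δλ = 63.007° = 1.0997 rad.
Haversine: a = sin²(Δφ/2) + cos φ₁ cos φ₂ sin²(Δλ/2) = 0.2134 + (0.9502)(0.7999)(0.2731) = 0.42097.
Central angle c = 2·arcsin(√a) = 1.41207 rad.
Distance = R·c = 6378.14 × 1.4121 ≈ 9006 km.

9006 km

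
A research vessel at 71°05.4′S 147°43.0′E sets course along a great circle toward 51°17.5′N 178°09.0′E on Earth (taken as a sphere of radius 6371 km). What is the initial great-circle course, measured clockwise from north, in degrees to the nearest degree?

23°

With φ₁ = -1.2408, φ₂ = 0.8952, Δλ = 0.5312 rad, the forward-azimuth formula gives
θ = atan2( sin Δλ cos φ₂ , cos φ₁ sin φ₂ − sin φ₁ cos φ₂ cos Δλ ) = atan2(0.3168, 0.7630) = 22.55°.
So the initial bearing is 23°.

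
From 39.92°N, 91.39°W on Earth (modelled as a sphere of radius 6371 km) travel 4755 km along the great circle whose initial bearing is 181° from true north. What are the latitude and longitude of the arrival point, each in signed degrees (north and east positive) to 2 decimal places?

-2.84°, -92.07°

Angular distance δ = d/R = 4755/6371 = 0.74635 rad; initial bearing θ = 3.1590 rad.
sin φ₂ = sin φ₁ cos δ + cos φ₁ sin δ cos θ = (0.6417)(0.7342) + (0.7669)(0.6790)(-0.9998) = -0.0495, so φ₂ = -2.84°.
Δλ = atan2(sin θ sin δ cos φ₁, cos δ − sin φ₁ sin φ₂) = atan2(-0.0091, 0.7659) = -0.680°.
λ₂ = -91.390° − 0.680° = -92.07°.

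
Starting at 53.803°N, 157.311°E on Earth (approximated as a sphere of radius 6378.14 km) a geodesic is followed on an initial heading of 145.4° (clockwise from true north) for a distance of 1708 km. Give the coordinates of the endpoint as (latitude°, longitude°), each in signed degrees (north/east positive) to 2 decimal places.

40.51°, 168.71°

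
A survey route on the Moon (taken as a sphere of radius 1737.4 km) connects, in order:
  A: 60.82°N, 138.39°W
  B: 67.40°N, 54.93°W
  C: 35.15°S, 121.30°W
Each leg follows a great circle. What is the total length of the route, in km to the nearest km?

4491 km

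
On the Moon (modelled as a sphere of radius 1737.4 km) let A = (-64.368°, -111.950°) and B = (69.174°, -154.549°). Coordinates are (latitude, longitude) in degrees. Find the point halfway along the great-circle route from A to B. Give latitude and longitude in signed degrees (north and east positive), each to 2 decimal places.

Central angle δ = 2.3883 rad. Interpolating on the sphere with fraction f = 0.5:
P = [sin((1−f)δ)·A + sin(fδ)·B] / sin δ = 1.3595·A + 1.3595·B in Cartesian coordinates,
giving P = (-0.6563, -0.7532, 0.0450), i.e. latitude 2.58°, longitude -131.07°.

2.58°, -131.07°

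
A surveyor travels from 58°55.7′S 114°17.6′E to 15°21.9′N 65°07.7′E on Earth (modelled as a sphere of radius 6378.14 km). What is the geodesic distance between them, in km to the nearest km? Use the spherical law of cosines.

9390 km

With latitudes φ₁ = -58.928°, φ₂ = 15.365° and longitude difference Δλ = -49.165°:
cos c = sin φ₁ sin φ₂ + cos φ₁ cos φ₂ cos Δλ = (-0.8565)(0.2650) + (0.5161)(0.9643)(0.6539) = 0.09846,
so c = arccos(0.09846) = 1.47217 rad.
Distance = R·c = 6378.14 × 1.4722 ≈ 9390 km.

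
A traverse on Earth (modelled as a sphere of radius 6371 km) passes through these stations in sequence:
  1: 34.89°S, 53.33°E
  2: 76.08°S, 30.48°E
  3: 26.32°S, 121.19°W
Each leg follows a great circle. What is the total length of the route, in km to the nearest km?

Leg 1→2: central angle 0.7421 rad, distance 4728.0 km.
Leg 2→3: central angle 1.3279 rad, distance 8459.7 km.
Total: 4728.0 + 8459.7 ≈ 13188 km.

13188 km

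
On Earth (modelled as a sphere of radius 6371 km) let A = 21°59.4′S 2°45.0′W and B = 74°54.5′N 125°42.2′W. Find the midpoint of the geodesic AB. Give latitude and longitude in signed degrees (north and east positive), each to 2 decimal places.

35.94°, -18.29°

The central angle between A and B is δ = 2.0862 rad.
With f = 0.5, the slerp weights are sin((1−f)δ)/sin δ = 0.9929 and sin(fδ)/sin δ = 0.9929.
Weighted sum of the unit vectors: (0.9929)·(0.9262,-0.0445,-0.3744) + (0.9929)·(-0.1519,-0.2114,0.9655) = (0.7688, -0.2541, 0.5869).
Converting back: φ = atan2(z, √(x²+y²)) = 35.94°, λ = atan2(y, x) = -18.29°.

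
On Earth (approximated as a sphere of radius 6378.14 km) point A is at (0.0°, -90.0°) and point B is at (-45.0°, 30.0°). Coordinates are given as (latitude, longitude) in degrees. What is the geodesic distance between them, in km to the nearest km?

12324 km

Let φ₁ = 0.0000 rad, φ₂ = -0.7854 rad, and Δλ = 2.0944 rad.
Haversine: a = sin²(Δφ/2) + cos φ₁ cos φ₂ sin²(Δλ/2) = 0.1464 + (1.0000)(0.7071)(0.7500) = 0.67678.
Central angle c = 2·arcsin(√a) = 1.93216 rad.
Distance = R·c = 6378.14 × 1.9322 ≈ 12324 km.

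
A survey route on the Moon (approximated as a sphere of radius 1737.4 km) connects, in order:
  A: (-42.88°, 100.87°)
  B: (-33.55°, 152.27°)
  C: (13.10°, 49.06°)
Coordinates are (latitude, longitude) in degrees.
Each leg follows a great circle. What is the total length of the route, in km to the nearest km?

Leg A→B: central angle 0.7120 rad, distance 1237.0 km.
Leg B→C: central angle 1.8868 rad, distance 3278.1 km.
Total: 1237.0 + 3278.1 ≈ 4515 km.

4515 km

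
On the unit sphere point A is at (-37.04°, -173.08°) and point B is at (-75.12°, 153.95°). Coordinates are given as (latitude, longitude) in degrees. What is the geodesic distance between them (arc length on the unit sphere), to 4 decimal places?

0.7165

In radians: φ₁ = -0.6465, φ₂ = -1.3111, Δλ = -32.970° = -0.5754 rad.
cos c = sin φ₁ sin φ₂ + cos φ₁ cos φ₂ cos Δλ = (-0.6024)(-0.9665) + (0.7982)(0.2568)(0.8390) = 0.75414,
so c = arccos(0.75414) = 0.71645 rad.
On the unit sphere the arc length equals the central angle: 0.7165.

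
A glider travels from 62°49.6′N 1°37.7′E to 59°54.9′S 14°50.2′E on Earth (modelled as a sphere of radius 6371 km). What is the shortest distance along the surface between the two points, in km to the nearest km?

13694 km

In radians: φ₁ = 1.0965, φ₂ = -1.0457, Δλ = 13.208° = 0.2305 rad.
Haversine: a = sin²(Δφ/2) + cos φ₁ cos φ₂ sin²(Δλ/2) = 0.7704 + (0.4567)(0.5013)(0.0132) = 0.77345.
Central angle c = 2·arcsin(√a) = 2.14946 rad.
Distance = R·c = 6371 × 2.1495 ≈ 13694 km.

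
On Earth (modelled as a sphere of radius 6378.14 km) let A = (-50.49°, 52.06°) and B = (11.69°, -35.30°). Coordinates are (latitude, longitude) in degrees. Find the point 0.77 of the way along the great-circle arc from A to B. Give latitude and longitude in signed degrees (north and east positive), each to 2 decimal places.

-5.68°, -21.10°

The central angle between A and B is δ = 1.6988 rad.
With f = 0.77, the slerp weights are sin((1−f)δ)/sin δ = 0.3840 and sin(fδ)/sin δ = 0.9736.
Weighted sum of the unit vectors: (0.3840)·(0.3912,0.5018,-0.7715) + (0.9736)·(0.7992,-0.5659,0.2026) = (0.9283, -0.3583, -0.0990).
Converting back: φ = atan2(z, √(x²+y²)) = -5.68°, λ = atan2(y, x) = -21.10°.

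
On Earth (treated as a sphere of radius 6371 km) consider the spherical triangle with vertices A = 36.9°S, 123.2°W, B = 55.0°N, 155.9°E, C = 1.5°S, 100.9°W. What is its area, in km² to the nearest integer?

Side lengths (central angles): a = 1.7238, b = 0.7146, c = 2.0035 rad; semiperimeter s = 2.2209.
By l'Huilier's theorem, tan(E/4) = √[tan(s/2) tan((s−a)/2) tan((s−b)/2) tan((s−c)/2)], giving spherical excess E = 0.9000 rad.
Area = E·R² = 0.9000 × (6371)² ≈ 36531809 km².

36531809 km²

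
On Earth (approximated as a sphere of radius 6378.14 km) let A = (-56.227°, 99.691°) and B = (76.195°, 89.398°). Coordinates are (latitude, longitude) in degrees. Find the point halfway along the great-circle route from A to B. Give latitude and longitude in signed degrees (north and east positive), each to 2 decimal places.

10.02°, 96.60°

The central angle between A and B is δ = 2.3141 rad.
With f = 0.5, the slerp weights are sin((1−f)δ)/sin δ = 1.2436 and sin(fδ)/sin δ = 1.2436.
Weighted sum of the unit vectors: (1.2436)·(-0.0936,0.5480,-0.8312) + (1.2436)·(0.0025,0.2386,0.9711) = (-0.1133, 0.9782, 0.1739).
Converting back: φ = atan2(z, √(x²+y²)) = 10.02°, λ = atan2(y, x) = 96.60°.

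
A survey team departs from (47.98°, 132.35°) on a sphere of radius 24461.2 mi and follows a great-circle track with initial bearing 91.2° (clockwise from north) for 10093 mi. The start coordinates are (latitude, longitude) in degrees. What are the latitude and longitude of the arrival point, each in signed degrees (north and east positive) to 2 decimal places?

Angular distance δ = d/R = 10093/24461.2 = 0.41261 rad; initial bearing θ = 1.5917 rad.
sin φ₂ = sin φ₁ cos δ + cos φ₁ sin δ cos θ = (0.7429)(0.9161) + (0.6694)(0.4010)(-0.0209) = 0.6749, so φ₂ = 42.45°.
Δλ = atan2(sin θ sin δ cos φ₁, cos δ − sin φ₁ sin φ₂) = atan2(0.2684, 0.4147) = 32.911°.
λ₂ = 132.350° + 32.911° = 165.26°.

42.45°, 165.26°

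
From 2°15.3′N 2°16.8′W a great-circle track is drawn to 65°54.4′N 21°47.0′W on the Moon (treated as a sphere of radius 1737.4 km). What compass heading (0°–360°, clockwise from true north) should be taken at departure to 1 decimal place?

351.4°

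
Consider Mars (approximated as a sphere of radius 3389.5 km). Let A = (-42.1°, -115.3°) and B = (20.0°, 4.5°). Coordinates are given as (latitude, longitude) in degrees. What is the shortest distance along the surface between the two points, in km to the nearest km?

Let φ₁ = -0.7348 rad, φ₂ = 0.3491 rad, and Δλ = 2.0909 rad.
Haversine: a = sin²(Δφ/2) + cos φ₁ cos φ₂ sin²(Δλ/2) = 0.2660 + (0.7420)(0.9397)(0.7485) = 0.78790.
Central angle c = 2·arcsin(√a) = 2.18438 rad.
Distance = R·c = 3389.5 × 2.1844 ≈ 7404 km.

7404 km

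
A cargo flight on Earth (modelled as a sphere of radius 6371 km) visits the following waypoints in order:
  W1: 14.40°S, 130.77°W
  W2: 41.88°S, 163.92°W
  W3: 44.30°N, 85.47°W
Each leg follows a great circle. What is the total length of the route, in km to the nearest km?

Leg W1→W2: central angle 0.6923 rad, distance 4410.5 km.
Leg W2→W3: central angle 1.9386 rad, distance 12350.7 km.
Total: 4410.5 + 12350.7 ≈ 16761 km.

16761 km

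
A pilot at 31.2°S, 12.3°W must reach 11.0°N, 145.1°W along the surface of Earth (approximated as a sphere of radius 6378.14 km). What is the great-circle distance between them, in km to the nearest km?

14696 km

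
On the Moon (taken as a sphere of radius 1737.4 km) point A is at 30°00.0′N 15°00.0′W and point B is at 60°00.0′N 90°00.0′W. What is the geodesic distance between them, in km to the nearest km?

1728 km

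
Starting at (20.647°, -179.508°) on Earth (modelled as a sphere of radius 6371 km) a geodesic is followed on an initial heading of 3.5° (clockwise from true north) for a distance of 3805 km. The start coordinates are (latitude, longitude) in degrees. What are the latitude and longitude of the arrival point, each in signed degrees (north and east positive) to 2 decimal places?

Angular distance δ = d/R = 3805/6371 = 0.59724 rad; initial bearing θ = 0.0611 rad.
sin φ₂ = sin φ₁ cos δ + cos φ₁ sin δ cos θ = (0.3526)(0.8269) + (0.9358)(0.5624)(0.9981) = 0.8168, so φ₂ = 54.77°.
Δλ = atan2(sin θ sin δ cos φ₁, cos δ − sin φ₁ sin φ₂) = atan2(0.0321, 0.5389) = 3.412°.
λ₂ = -179.508° + 3.412° = -176.10°.

54.77°, -176.10°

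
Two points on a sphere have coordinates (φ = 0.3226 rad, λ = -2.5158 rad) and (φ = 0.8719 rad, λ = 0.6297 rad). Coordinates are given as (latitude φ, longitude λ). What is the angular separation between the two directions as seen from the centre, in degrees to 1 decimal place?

In radians: φ₁ = 0.3226, φ₂ = 0.8719, Δλ = -179.776° = -3.1377 rad.
Haversine: a = sin²(Δφ/2) + cos φ₁ cos φ₂ sin²(Δλ/2) = 0.0736 + (0.9484)(0.6434)(1.0000) = 0.68374.
Central angle c = 2·arcsin(√a) = 1.94709 rad.
So the angular separation is 111.6°.

111.6°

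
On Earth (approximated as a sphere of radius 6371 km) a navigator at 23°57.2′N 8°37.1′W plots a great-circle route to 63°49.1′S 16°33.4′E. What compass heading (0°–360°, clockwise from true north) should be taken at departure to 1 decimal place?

169.2°

Δλ = 25.175° = 0.4394 rad.
y = sin Δλ · cos φ₂ = (0.4254)(0.4412) = 0.1877
x = cos φ₁ sin φ₂ − sin φ₁ cos φ₂ cos Δλ = (0.9139)(-0.8974) − (0.4060)(0.4412)(0.9050) = -0.9822
θ = atan2(y, x) = 169.18°, so the bearing is 169.2°.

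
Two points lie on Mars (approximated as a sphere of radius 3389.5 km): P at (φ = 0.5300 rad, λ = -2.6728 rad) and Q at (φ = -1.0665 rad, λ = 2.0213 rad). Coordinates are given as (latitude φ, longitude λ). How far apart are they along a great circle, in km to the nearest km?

6907 km

With latitudes φ₁ = 30.367°, φ₂ = -61.106° and longitude difference Δλ = -91.048°:
cos c = sin φ₁ sin φ₂ + cos φ₁ cos φ₂ cos Δλ = (0.5055)(-0.8755) + (0.8628)(0.4832)(-0.0183) = -0.45023,
so c = arccos(-0.45023) = 2.03781 rad.
Distance = R·c = 3389.5 × 2.0378 ≈ 6907 km.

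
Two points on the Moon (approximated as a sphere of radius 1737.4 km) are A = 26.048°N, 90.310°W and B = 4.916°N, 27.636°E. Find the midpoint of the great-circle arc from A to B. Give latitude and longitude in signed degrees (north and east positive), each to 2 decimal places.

28.16°, -26.43°

The central angle between A and B is δ = 1.9626 rad.
With f = 0.5, the slerp weights are sin((1−f)δ)/sin δ = 0.8994 and sin(fδ)/sin δ = 0.8994.
Weighted sum of the unit vectors: (0.8994)·(-0.0049,-0.8984,0.4391) + (0.8994)·(0.8827,0.4621,0.0857) = (0.7895, -0.3924, 0.4720).
Converting back: φ = atan2(z, √(x²+y²)) = 28.16°, λ = atan2(y, x) = -26.43°.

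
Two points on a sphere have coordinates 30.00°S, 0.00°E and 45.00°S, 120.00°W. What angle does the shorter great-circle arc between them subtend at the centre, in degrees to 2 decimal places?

87.29°

With latitudes φ₁ = -30.000°, φ₂ = -45.000° and longitude difference Δλ = -120.000°:
cos c = sin φ₁ sin φ₂ + cos φ₁ cos φ₂ cos Δλ = (-0.5000)(-0.7071) + (0.8660)(0.7071)(-0.5000) = 0.04737,
so c = arccos(0.04737) = 1.52341 rad.
So the angular separation is 87.29°.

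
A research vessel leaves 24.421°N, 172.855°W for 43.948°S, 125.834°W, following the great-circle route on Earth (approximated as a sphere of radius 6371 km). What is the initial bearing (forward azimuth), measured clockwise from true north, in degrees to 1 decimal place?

147.8°

Δλ = 47.021° = 0.8207 rad.
y = sin Δλ · cos φ₂ = (0.7316)(0.7200) = 0.5267
x = cos φ₁ sin φ₂ − sin φ₁ cos φ₂ cos Δλ = (0.9105)(-0.6940) − (0.4134)(0.7200)(0.6817) = -0.8348
θ = atan2(y, x) = 147.75°, so the bearing is 147.8°.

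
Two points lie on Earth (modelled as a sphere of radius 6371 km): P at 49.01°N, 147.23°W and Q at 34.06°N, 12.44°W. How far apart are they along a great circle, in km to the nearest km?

9753 km

In radians: φ₁ = 0.8554, φ₂ = 0.5945, Δλ = 134.790° = 2.3525 rad.
cos c = sin φ₁ sin φ₂ + cos φ₁ cos φ₂ cos Δλ = (0.7548)(0.5601) + (0.6559)(0.8285)(-0.7045) = 0.03991,
so c = arccos(0.03991) = 1.53087 rad.
Distance = R·c = 6371 × 1.5309 ≈ 9753 km.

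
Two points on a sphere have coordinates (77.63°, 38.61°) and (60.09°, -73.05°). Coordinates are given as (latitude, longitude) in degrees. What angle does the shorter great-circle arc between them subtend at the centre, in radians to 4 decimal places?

0.6313 rad

With latitudes φ₁ = 77.630°, φ₂ = 60.090° and longitude difference Δλ = -111.660°:
Haversine: a = sin²(Δφ/2) + cos φ₁ cos φ₂ sin²(Δλ/2) = 0.0232 + (0.2142)(0.4986)(0.6845) = 0.09637.
Central angle c = 2·arcsin(√a) = 0.63130 rad.
So the angular separation is 0.6313 rad.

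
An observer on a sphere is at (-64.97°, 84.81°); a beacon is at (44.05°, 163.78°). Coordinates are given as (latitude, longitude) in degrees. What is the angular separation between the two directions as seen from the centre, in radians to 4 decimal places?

2.1795 rad

In radians: φ₁ = -1.1339, φ₂ = 0.7688, Δλ = 78.970° = 1.3783 rad.
cos c = sin φ₁ sin φ₂ + cos φ₁ cos φ₂ cos Δλ = (-0.9061)(0.6953) + (0.4231)(0.7187)(0.1913) = -0.57181,
so c = arccos(-0.57181) = 2.17951 rad.
So the angular separation is 2.1795 rad.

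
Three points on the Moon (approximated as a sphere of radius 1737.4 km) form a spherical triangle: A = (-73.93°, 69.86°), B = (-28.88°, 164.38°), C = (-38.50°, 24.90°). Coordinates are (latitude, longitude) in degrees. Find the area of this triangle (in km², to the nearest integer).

619441 km²

Side lengths (central angles): a = 1.7929, b = 0.7205, c = 1.1096 rad; semiperimeter s = 1.8115.
By l'Huilier's theorem, tan(E/4) = √[tan(s/2) tan((s−a)/2) tan((s−b)/2) tan((s−c)/2)], giving spherical excess E = 0.2052 rad.
Area = E·R² = 0.2052 × (1737.4)² ≈ 619441 km².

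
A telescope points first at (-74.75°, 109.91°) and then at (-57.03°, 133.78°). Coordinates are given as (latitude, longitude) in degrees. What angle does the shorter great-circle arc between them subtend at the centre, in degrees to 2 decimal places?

With latitudes φ₁ = -74.750°, φ₂ = -57.030° and longitude difference Δλ = 23.870°:
Haversine: a = sin²(Δφ/2) + cos φ₁ cos φ₂ sin²(Δλ/2) = 0.0237 + (0.2630)(0.5442)(0.0428) = 0.02984.
Central angle c = 2·arcsin(√a) = 0.34725 rad.
So the angular separation is 19.90°.

19.90°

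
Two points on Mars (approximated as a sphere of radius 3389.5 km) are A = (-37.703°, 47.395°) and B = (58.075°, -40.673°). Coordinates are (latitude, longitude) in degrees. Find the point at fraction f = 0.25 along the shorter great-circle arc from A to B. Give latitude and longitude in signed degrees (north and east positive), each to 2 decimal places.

-12.45°, 29.08°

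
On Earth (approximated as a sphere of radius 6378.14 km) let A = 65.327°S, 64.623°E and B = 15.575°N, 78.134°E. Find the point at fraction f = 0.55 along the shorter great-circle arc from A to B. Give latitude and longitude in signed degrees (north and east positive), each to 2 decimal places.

-20.95°, 74.52°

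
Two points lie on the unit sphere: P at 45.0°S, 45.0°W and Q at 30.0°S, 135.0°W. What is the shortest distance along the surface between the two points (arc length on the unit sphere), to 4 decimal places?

With latitudes φ₁ = -45.000°, φ₂ = -30.000° and longitude difference Δλ = -90.000°:
cos c = sin φ₁ sin φ₂ + cos φ₁ cos φ₂ cos Δλ = (-0.7071)(-0.5000) + (0.7071)(0.8660)(0.0000) = 0.35355,
so c = arccos(0.35355) = 1.20943 rad.
On the unit sphere the arc length equals the central angle: 1.2094.

1.2094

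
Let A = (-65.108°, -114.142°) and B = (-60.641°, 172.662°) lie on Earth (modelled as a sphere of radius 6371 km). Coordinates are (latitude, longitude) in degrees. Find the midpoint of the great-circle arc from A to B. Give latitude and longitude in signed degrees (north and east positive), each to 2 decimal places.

-67.61°, -153.98°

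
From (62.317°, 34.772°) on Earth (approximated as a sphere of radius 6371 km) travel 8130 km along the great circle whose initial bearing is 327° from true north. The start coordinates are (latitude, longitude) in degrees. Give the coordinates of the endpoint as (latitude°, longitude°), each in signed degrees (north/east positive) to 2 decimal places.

39.05°, -103.08°

Angular distance δ = d/R = 8130/6371 = 1.27609 rad; initial bearing θ = 5.7072 rad.
sin φ₂ = sin φ₁ cos δ + cos φ₁ sin δ cos θ = (0.8855)(0.2905) + (0.4646)(0.9569)(0.8387) = 0.6300, so φ₂ = 39.05°.
Δλ = atan2(sin θ sin δ cos φ₁, cos δ − sin φ₁ sin φ₂) = atan2(-0.2421, -0.2675) = -137.847°.
λ₂ = 34.772° − 137.847° = -103.08°.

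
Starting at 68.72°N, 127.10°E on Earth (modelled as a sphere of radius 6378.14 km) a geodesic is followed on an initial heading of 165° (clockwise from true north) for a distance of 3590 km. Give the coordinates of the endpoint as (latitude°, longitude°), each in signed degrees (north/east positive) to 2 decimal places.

36.94°, 137.05°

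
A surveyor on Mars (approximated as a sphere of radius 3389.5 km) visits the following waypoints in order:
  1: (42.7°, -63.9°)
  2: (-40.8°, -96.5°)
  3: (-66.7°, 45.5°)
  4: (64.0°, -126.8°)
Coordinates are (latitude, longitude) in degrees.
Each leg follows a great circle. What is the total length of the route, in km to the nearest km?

19699 km

Leg 1→2: central angle 1.5452 rad, distance 5237.6 km.
Leg 2→3: central angle 1.1980 rad, distance 4060.8 km.
Leg 3→4: central angle 3.0685 rad, distance 10400.5 km.
Total: 5237.6 + 4060.8 + 10400.5 ≈ 19699 km.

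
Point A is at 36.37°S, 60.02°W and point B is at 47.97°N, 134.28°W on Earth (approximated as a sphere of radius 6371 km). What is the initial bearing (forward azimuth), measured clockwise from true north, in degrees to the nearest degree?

318°

Δλ = -74.260° = -1.2961 rad.
y = sin Δλ · cos φ₂ = (-0.9625)(0.6695) = -0.6444
x = cos φ₁ sin φ₂ − sin φ₁ cos φ₂ cos Δλ = (0.8052)(0.7428) − (-0.5930)(0.6695)(0.2713) = 0.7058
θ = atan2(y, x) = -42.40°; adding 360° gives 318°.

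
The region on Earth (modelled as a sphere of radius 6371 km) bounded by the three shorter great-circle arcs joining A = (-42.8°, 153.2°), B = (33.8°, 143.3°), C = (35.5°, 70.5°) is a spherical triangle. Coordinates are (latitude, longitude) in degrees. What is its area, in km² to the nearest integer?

Side lengths (central angles): a = 1.0203, b = 1.8951, c = 1.3462 rad; semiperimeter s = 2.1308.
By l'Huilier's theorem, tan(E/4) = √[tan(s/2) tan((s−a)/2) tan((s−b)/2) tan((s−c)/2)], giving spherical excess E = 0.9209 rad.
Area = E·R² = 0.9209 × (6371)² ≈ 37377534 km².

37377534 km²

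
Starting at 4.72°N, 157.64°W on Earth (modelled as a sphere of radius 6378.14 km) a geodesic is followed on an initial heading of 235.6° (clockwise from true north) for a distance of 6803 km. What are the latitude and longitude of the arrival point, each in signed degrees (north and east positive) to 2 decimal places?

Angular distance δ = d/R = 6803/6378.14 = 1.06661 rad; initial bearing θ = 4.1120 rad.
sin φ₂ = sin φ₁ cos δ + cos φ₁ sin δ cos θ = (0.0823)(0.4831) + (0.9966)(0.8756)(-0.5650) = -0.4532, so φ₂ = -26.95°.
Δλ = atan2(sin θ sin δ cos φ₁, cos δ − sin φ₁ sin φ₂) = atan2(-0.7200, 0.5204) = -54.142°.
λ₂ = -157.640° − 54.142° = -211.78° → 148.22° after wrapping to (−180°, 180°].

-26.95°, 148.22°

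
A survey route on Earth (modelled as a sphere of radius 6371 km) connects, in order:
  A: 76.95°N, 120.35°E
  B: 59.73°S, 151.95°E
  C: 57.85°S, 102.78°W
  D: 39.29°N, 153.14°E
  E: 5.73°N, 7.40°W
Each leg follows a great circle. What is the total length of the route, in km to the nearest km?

49793 km

Leg A→B: central angle 2.4104 rad, distance 15357.0 km.
Leg B→C: central angle 0.8492 rad, distance 5410.3 km.
Leg C→D: central angle 2.2605 rad, distance 14401.9 km.
Leg D→E: central angle 2.2954 rad, distance 14624.2 km.
Total: 15357.0 + 5410.3 + 14401.9 + 14624.2 ≈ 49793 km.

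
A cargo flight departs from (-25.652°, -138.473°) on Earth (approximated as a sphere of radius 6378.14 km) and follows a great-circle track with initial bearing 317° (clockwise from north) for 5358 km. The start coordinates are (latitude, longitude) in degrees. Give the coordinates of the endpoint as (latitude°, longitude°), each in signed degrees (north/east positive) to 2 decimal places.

Angular distance δ = d/R = 5358/6378.14 = 0.84006 rad; initial bearing θ = 5.5327 rad.
sin φ₂ = sin φ₁ cos δ + cos φ₁ sin δ cos θ = (-0.4329)(0.6674) + (0.9014)(0.7447)(0.7314) = 0.2020, so φ₂ = 11.65°.
Δλ = atan2(sin θ sin δ cos φ₁, cos δ − sin φ₁ sin φ₂) = atan2(-0.4578, 0.7549) = -31.236°.
λ₂ = -138.473° − 31.236° = -169.71°.

11.65°, -169.71°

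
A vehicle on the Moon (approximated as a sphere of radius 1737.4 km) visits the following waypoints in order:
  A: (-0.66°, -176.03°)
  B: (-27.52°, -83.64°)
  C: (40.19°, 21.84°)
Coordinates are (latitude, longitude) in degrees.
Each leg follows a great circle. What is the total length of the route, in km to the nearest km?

6381 km

Leg A→B: central angle 1.6025 rad, distance 2784.1 km.
Leg B→C: central angle 2.0703 rad, distance 3597.0 km.
Total: 2784.1 + 3597.0 ≈ 6381 km.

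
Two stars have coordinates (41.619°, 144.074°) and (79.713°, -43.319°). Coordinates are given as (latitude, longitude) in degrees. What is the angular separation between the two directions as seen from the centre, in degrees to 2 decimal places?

In radians: φ₁ = 0.7264, φ₂ = 1.3913, Δλ = 172.607° = 3.0126 rad.
Haversine: a = sin²(Δφ/2) + cos φ₁ cos φ₂ sin²(Δλ/2) = 0.1065 + (0.7476)(0.1786)(0.9958) = 0.23945.
Central angle c = 2·arcsin(√a) = 1.02265 rad.
So the angular separation is 58.59°.

58.59°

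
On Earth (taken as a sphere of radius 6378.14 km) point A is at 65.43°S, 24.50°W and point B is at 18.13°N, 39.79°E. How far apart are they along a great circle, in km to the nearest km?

Let φ₁ = -1.1420 rad, φ₂ = 0.3164 rad, and Δλ = 1.1221 rad.
cos c = sin φ₁ sin φ₂ + cos φ₁ cos φ₂ cos Δλ = (-0.9095)(0.3112) + (0.4158)(0.9504)(0.4338) = -0.11157,
so c = arccos(-0.11157) = 1.68260 rad.
Distance = R·c = 6378.14 × 1.6826 ≈ 10732 km.

10732 km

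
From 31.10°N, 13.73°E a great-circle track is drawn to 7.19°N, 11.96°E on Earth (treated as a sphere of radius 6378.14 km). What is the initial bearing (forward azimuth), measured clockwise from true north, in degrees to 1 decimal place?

With φ₁ = 0.5428, φ₂ = 0.1255, Δλ = -0.0309 rad, the forward-azimuth formula gives
θ = atan2( sin Δλ cos φ₂ , cos φ₁ sin φ₂ − sin φ₁ cos φ₂ cos Δλ ) = atan2(-0.0306, -0.4051) = -175.67°.
Adding 360° brings this into [0°, 360°): 184.3°.

184.3°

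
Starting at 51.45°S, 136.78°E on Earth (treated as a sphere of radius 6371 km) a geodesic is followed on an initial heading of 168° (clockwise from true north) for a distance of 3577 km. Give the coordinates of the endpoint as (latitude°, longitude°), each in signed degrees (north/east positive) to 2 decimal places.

Angular distance δ = d/R = 3577/6371 = 0.56145 rad; initial bearing θ = 2.9322 rad.
sin φ₂ = sin φ₁ cos δ + cos φ₁ sin δ cos θ = (-0.7821)(0.8465) + (0.6232)(0.5324)(-0.9781) = -0.9866, so φ₂ = -80.59°.
Δλ = atan2(sin θ sin δ cos φ₁, cos δ − sin φ₁ sin φ₂) = atan2(0.0690, 0.0749) = 42.633°.
λ₂ = 136.780° + 42.633° = 179.41°.

-80.59°, 179.41°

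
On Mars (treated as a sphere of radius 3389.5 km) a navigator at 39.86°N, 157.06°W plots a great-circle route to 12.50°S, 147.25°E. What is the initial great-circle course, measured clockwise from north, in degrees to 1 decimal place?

237.2°

With φ₁ = 0.6957, φ₂ = -0.2182, Δλ = -0.9720 rad, the forward-azimuth formula gives
θ = atan2( sin Δλ cos φ₂ , cos φ₁ sin φ₂ − sin φ₁ cos φ₂ cos Δλ ) = atan2(-0.8064, -0.5188) = -122.76°.
Adding 360° brings this into [0°, 360°): 237.2°.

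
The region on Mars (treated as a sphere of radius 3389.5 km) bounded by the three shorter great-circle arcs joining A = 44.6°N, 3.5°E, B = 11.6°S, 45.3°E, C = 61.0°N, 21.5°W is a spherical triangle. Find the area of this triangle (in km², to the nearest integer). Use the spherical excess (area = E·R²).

Side lengths (central angles): a = 1.5596, b = 0.3845, c = 1.1823 rad; semiperimeter s = 1.5632.
By l'Huilier's theorem, tan(E/4) = √[tan(s/2) tan((s−a)/2) tan((s−b)/2) tan((s−c)/2)], giving spherical excess E = 0.0611 rad.
Area = E·R² = 0.0611 × (3389.5)² ≈ 701702 km².

701702 km²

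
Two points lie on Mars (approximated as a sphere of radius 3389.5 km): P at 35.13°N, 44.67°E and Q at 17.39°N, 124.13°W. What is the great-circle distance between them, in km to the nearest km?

7478 km

In radians: φ₁ = 0.6131, φ₂ = 0.3035, Δλ = -168.800° = -2.9461 rad.
cos c = sin φ₁ sin φ₂ + cos φ₁ cos φ₂ cos Δλ = (0.5754)(0.2989) + (0.8178)(0.9543)(-0.9810) = -0.59362,
so c = arccos(-0.59362) = 2.20635 rad.
Distance = R·c = 3389.5 × 2.2063 ≈ 7478 km.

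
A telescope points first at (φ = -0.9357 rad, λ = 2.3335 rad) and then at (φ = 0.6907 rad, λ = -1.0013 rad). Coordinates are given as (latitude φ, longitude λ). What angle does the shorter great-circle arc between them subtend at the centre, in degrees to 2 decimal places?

164.08°

In radians: φ₁ = -0.9357, φ₂ = 0.6907, Δλ = 168.930° = 2.9484 rad.
Haversine: a = sin²(Δφ/2) + cos φ₁ cos φ₂ sin²(Δλ/2) = 0.5278 + (0.5933)(0.7708)(0.9907) = 0.98081.
Central angle c = 2·arcsin(√a) = 2.86368 rad.
So the angular separation is 164.08°.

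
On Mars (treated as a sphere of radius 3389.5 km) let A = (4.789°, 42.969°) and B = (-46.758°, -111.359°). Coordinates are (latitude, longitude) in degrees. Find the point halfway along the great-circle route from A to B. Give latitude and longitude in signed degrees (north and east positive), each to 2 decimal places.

The central angle between A and B is δ = 2.3133 rad.
With f = 0.5, the slerp weights are sin((1−f)δ)/sin δ = 1.2425 and sin(fδ)/sin δ = 1.2425.
Weighted sum of the unit vectors: (1.2425)·(0.7292,0.6792,0.0835) + (1.2425)·(-0.2495,-0.6380,-0.7285) = (0.5960, 0.0512, -0.8014).
Converting back: φ = atan2(z, √(x²+y²)) = -53.26°, λ = atan2(y, x) = 4.91°.

-53.26°, 4.91°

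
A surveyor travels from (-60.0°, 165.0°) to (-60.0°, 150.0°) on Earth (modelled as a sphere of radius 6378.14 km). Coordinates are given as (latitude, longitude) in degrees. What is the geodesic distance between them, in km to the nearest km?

833 km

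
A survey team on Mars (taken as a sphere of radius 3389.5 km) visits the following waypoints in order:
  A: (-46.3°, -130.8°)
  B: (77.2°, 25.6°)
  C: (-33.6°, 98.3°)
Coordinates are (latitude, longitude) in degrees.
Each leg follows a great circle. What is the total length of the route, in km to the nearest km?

Leg A→B: central angle 2.5779 rad, distance 8737.6 km.
Leg B→C: central angle 2.0769 rad, distance 7039.6 km.
Total: 8737.6 + 7039.6 ≈ 15777 km.

15777 km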